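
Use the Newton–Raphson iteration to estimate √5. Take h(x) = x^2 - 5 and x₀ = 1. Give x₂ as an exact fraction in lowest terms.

h'(x) = 2x.
h(1) = -4, h'(1) = 2, so x₁ = 1 - (-4)/2 = 3.
h(3) = 4, h'(3) = 6, so x₂ = 3 - 4/6 = 7/3.

7/3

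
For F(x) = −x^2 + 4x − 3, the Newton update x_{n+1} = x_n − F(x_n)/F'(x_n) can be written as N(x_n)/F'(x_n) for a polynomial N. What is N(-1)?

2

F'(x) = −2x + 4.
N(x) = x·F'(x) − F(x) = x·(−2x + 4) − (−x^2 + 4x − 3) = −x^2 + 3.
N(-1) = 2.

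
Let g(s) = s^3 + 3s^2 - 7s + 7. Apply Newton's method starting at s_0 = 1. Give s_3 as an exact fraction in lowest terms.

g'(s) = 3s^2 + 6s - 7.
g(1) = 4, g'(1) = 2, so s_1 = 1 - 4/2 = -1.
g(-1) = 16, g'(-1) = -10, so s_2 = (-1) - 16/(-10) = 3/5.
g(3/5) = 512/125, g'(3/5) = -58/25, so s_3 = (3/5) - (512/125)/(-58/25) = 343/145.

343/145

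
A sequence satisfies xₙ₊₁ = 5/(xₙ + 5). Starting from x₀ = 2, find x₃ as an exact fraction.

40/47

x₁ = 5/(2 + 5) = 5/7.
x₂ = 5/(5/7 + 5) = 7/8.
x₃ = 5/(7/8 + 5) = 40/47.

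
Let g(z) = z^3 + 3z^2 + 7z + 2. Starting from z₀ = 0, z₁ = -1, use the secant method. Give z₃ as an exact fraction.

g(0) = 2, g(-1) = -3. z₂ = (-1) - (-3)·((-1) - 0)/((-3) - 2) = -2/5.
g(-1) = -3, g(-2/5) = -48/125. z₃ = (-2/5) - (-48/125)·((-2/5) - (-1))/((-48/125) - (-3)) = -34/109.

-34/109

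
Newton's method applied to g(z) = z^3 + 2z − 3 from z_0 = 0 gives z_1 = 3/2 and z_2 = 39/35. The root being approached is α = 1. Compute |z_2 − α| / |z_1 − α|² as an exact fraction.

16/35

z_1 − α = 3/2 − 1 = 1/2, so |z_1 − α| = 1/2.
z_2 − α = 39/35 − 1 = 4/35, so |z_2 − α| = 4/35.
|z_1 − α|² = 1/4.
Ratio = (4/35) / (1/4) = 16/35.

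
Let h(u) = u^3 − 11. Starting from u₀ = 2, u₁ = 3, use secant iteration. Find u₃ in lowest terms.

16025/7267

h(2) = −3, h(3) = 16. u₂ = 3 − 16·(3 − 2)/(16 − (−3)) = 41/19.
h(3) = 16, h(41/19) = −6528/6859. u₃ = (41/19) − (−6528/6859)·((41/19) − 3)/((−6528/6859) − 16) = 16025/7267.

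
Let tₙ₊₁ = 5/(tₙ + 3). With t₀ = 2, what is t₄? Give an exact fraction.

t₁ = 5/(2 + 3) = 1.
t₂ = 5/(1 + 3) = 5/4.
t₃ = 5/(5/4 + 3) = 20/17.
t₄ = 5/(20/17 + 3) = 85/71.

85/71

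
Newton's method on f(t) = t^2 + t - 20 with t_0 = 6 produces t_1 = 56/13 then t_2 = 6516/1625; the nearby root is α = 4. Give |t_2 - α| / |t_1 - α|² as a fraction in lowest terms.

13/125

t_1 - α = 56/13 - 4 = 4/13, so |t_1 - α| = 4/13.
t_2 - α = 6516/1625 - 4 = 16/1625, so |t_2 - α| = 16/1625.
|t_1 - α|² = 16/169.
Ratio = (16/1625) / (16/169) = 13/125.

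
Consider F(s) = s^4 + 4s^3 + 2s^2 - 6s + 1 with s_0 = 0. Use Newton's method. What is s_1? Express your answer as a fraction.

F'(s) = 4s^3 + 12s^2 + 4s - 6.
F(0) = 1, F'(0) = -6, so s_1 = 0 - 1/(-6) = 1/6.

1/6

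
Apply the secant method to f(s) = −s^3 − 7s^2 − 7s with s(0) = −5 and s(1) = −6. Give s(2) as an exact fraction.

f(−5) = −15, f(−6) = 6. s(2) = (−6) − 6·((−6) − (−5))/(6 − (−15)) = −40/7.

−40/7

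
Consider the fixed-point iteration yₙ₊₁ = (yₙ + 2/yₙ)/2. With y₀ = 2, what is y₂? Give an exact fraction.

17/12

y₁ = (2 + 2/2)/2 = 3/2.
y₂ = (3/2 + 2/(3/2))/2 = 17/12.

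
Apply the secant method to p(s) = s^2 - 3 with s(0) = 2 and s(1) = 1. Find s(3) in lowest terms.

p(2) = 1, p(1) = -2. s(2) = 1 - (-2)·(1 - 2)/((-2) - 1) = 5/3.
p(1) = -2, p(5/3) = -2/9. s(3) = (5/3) - (-2/9)·((5/3) - 1)/((-2/9) - (-2)) = 7/4.

7/4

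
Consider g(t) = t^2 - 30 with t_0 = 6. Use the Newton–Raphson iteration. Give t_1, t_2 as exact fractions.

g'(t) = 2t.
g(6) = 6, g'(6) = 12, so t_1 = 6 - 6/12 = 11/2.
g(11/2) = 1/4, g'(11/2) = 11, so t_2 = (11/2) - (1/4)/11 = 241/44.

t_1 = 11/2, t_2 = 241/44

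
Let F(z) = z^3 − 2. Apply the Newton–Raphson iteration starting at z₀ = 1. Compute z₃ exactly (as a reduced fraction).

1126819/894348

F'(z) = 3z^2.
F(1) = −1, F'(1) = 3, so z₁ = 1 − (−1)/3 = 4/3.
F(4/3) = 10/27, F'(4/3) = 16/3, so z₂ = (4/3) − (10/27)/(16/3) = 91/72.
F(91/72) = 7075/373248, F'(91/72) = 8281/1728, so z₃ = (91/72) − (7075/373248)/(8281/1728) = 1126819/894348.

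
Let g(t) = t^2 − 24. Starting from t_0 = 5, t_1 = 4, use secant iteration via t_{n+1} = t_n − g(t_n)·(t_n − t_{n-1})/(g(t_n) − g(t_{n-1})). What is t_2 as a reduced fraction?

g(5) = 1, g(4) = −8. t_2 = 4 − (−8)·(4 − 5)/((−8) − 1) = 44/9.

44/9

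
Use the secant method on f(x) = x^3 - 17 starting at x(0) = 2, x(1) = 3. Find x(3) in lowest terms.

f(2) = -9, f(3) = 10. x(2) = 3 - 10·(3 - 2)/(10 - (-9)) = 47/19.
f(3) = 10, f(47/19) = -12780/6859. x(3) = (47/19) - (-12780/6859)·((47/19) - 3)/((-12780/6859) - 10) = 20801/8137.

20801/8137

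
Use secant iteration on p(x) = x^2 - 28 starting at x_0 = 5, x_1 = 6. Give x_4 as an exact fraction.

p(5) = -3, p(6) = 8. x_2 = 6 - 8·(6 - 5)/(8 - (-3)) = 58/11.
p(6) = 8, p(58/11) = -24/121. x_3 = (58/11) - (-24/121)·((58/11) - 6)/((-24/121) - 8) = 164/31.
p(58/11) = -24/121, p(164/31) = -12/961. x_4 = (164/31) - (-12/961)·((164/31) - (58/11))/((-12/961) - (-24/121)) = 9530/1801.

9530/1801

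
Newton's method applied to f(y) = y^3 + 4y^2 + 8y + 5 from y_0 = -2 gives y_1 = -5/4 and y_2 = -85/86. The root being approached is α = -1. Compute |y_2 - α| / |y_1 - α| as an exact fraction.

2/43

y_1 - α = -5/4 - (-1) = -5/4 + 1 = -1/4, so |y_1 - α| = 1/4.
y_2 - α = -85/86 - (-1) = -85/86 + 1 = 1/86, so |y_2 - α| = 1/86.
Ratio = (1/86) / (1/4) = 2/43.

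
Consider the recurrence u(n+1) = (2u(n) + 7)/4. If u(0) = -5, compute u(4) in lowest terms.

95/32

u(1) = (2·(-5) + 7)/4 = -3/4.
u(2) = (2·(-3/4) + 7)/4 = 11/8.
u(3) = (2·(11/8) + 7)/4 = 39/16.
u(4) = (2·(39/16) + 7)/4 = 95/32.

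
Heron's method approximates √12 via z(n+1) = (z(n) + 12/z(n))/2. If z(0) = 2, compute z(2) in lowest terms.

7/2

z(1) = (2 + 12/2)/2 = 4.
z(2) = (4 + 12/4)/2 = 7/2.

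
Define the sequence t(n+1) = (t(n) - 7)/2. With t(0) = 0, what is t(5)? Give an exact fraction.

-217/32

t(1) = (0 - 7)/2 = -7/2.
t(2) = ((-7/2) - 7)/2 = -21/4.
t(3) = ((-21/4) - 7)/2 = -49/8.
t(4) = ((-49/8) - 7)/2 = -105/16.
t(5) = ((-105/16) - 7)/2 = -217/32.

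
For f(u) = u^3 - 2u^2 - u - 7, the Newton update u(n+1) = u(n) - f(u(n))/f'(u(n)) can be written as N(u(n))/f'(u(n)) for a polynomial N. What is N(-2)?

f'(u) = 3u^2 - 4u - 1.
N(u) = u·f'(u) - f(u) = u·(3u^2 - 4u - 1) - (u^3 - 2u^2 - u - 7) = 2u^3 - 2u^2 + 7.
N(-2) = -17.

-17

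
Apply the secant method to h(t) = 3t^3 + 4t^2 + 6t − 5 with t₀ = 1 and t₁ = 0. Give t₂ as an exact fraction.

5/13

h(1) = 8, h(0) = −5. t₂ = 0 − (−5)·(0 − 1)/((−5) − 8) = 5/13.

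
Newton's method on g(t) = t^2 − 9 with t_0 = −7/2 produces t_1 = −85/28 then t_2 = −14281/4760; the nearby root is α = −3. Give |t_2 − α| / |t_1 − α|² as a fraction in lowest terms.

14/85

t_1 − α = −85/28 − (−3) = −85/28 + 3 = −1/28, so |t_1 − α| = 1/28.
t_2 − α = −14281/4760 − (−3) = −14281/4760 + 3 = −1/4760, so |t_2 − α| = 1/4760.
|t_1 − α|² = 1/784.
Ratio = (1/4760) / (1/784) = 14/85.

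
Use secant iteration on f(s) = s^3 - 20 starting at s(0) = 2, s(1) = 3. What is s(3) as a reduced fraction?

23270/8599

f(2) = -12, f(3) = 7. s(2) = 3 - 7·(3 - 2)/(7 - (-12)) = 50/19.
f(3) = 7, f(50/19) = -12180/6859. s(3) = (50/19) - (-12180/6859)·((50/19) - 3)/((-12180/6859) - 7) = 23270/8599.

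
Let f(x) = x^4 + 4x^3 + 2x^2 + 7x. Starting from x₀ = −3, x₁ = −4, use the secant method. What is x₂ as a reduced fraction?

−66/17

f(−3) = −30, f(−4) = 4. x₂ = (−4) − 4·((−4) − (−3))/(4 − (−30)) = −66/17.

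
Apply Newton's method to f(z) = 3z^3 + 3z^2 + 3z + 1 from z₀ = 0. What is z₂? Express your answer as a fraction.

f'(z) = 9z^2 + 6z + 3.
f(0) = 1, f'(0) = 3, so z₁ = 0 - 1/3 = -1/3.
f(-1/3) = 2/9, f'(-1/3) = 2, so z₂ = (-1/3) - (2/9)/2 = -4/9.

-4/9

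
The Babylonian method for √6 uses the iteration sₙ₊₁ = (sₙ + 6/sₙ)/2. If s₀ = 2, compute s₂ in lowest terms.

49/20

s₁ = (2 + 6/2)/2 = 5/2.
s₂ = (5/2 + 6/(5/2))/2 = 49/20.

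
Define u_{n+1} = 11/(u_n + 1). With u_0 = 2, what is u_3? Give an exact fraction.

u_1 = 11/(2 + 1) = 11/3.
u_2 = 11/(11/3 + 1) = 33/14.
u_3 = 11/(33/14 + 1) = 154/47.

154/47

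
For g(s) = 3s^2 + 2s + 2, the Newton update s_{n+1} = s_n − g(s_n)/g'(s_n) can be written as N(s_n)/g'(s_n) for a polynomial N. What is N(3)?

25

g'(s) = 6s + 2.
N(s) = s·g'(s) − g(s) = s·(6s + 2) − (3s^2 + 2s + 2) = 3s^2 − 2.
N(3) = 25.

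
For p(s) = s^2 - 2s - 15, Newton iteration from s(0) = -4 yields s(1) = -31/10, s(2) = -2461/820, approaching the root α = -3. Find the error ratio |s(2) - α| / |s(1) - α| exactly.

1/82

s(1) - α = -31/10 - (-3) = -31/10 + 3 = -1/10, so |s(1) - α| = 1/10.
s(2) - α = -2461/820 - (-3) = -2461/820 + 3 = -1/820, so |s(2) - α| = 1/820.
Ratio = (1/820) / (1/10) = 1/82.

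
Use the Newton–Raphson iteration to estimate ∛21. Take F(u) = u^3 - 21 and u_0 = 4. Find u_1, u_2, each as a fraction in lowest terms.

F'(u) = 3u^2.
F(4) = 43, F'(4) = 48, so u_1 = 4 - 43/48 = 149/48.
F(149/48) = 985517/110592, F'(149/48) = 22201/768, so u_2 = (149/48) - (985517/110592)/(22201/768) = 4469165/1598472.

u_1 = 149/48, u_2 = 4469165/1598472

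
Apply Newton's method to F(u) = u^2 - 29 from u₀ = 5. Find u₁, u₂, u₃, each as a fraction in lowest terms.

u₁ = 27/5, u₂ = 727/135, u₃ = 528527/98145

F'(u) = 2u.
F(5) = -4, F'(5) = 10, so u₁ = 5 - (-4)/10 = 27/5.
F(27/5) = 4/25, F'(27/5) = 54/5, so u₂ = (27/5) - (4/25)/(54/5) = 727/135.
F(727/135) = 4/18225, F'(727/135) = 1454/135, so u₃ = (727/135) - (4/18225)/(1454/135) = 528527/98145.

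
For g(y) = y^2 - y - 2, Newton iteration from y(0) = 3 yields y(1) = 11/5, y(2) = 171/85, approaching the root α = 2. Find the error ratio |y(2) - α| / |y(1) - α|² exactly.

y(1) - α = 11/5 - 2 = 1/5, so |y(1) - α| = 1/5.
y(2) - α = 171/85 - 2 = 1/85, so |y(2) - α| = 1/85.
|y(1) - α|² = 1/25.
Ratio = (1/85) / (1/25) = 5/17.

5/17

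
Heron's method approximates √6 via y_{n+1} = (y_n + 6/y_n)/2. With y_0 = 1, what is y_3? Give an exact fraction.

10033/4088

y_1 = (1 + 6/1)/2 = 7/2.
y_2 = (7/2 + 6/(7/2))/2 = 73/28.
y_3 = (73/28 + 6/(73/28))/2 = 10033/4088.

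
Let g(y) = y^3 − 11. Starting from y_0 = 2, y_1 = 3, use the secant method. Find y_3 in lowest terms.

16025/7267

g(2) = −3, g(3) = 16. y_2 = 3 − 16·(3 − 2)/(16 − (−3)) = 41/19.
g(3) = 16, g(41/19) = −6528/6859. y_3 = (41/19) − (−6528/6859)·((41/19) − 3)/((−6528/6859) − 16) = 16025/7267.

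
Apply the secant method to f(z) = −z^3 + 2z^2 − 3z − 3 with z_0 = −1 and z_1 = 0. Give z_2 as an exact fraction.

−1/2

f(−1) = 3, f(0) = −3. z_2 = 0 − (−3)·(0 − (−1))/((−3) − 3) = −1/2.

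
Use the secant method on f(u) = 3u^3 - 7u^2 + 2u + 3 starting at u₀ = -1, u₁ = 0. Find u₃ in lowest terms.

f(-1) = -9, f(0) = 3. u₂ = 0 - 3·(0 - (-1))/(3 - (-9)) = -1/4.
f(0) = 3, f(-1/4) = 129/64. u₃ = (-1/4) - (129/64)·((-1/4) - 0)/((129/64) - 3) = -16/21.

-16/21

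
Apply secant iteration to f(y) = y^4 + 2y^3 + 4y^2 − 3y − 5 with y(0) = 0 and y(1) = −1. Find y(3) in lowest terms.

f(0) = −5, f(−1) = 1. y(2) = (−1) − 1·((−1) − 0)/(1 − (−5)) = −5/6.
f(−1) = 1, f(−5/6) = −515/1296. y(3) = (−5/6) − (−515/1296)·((−5/6) − (−1))/((−515/1296) − 1) = −1595/1811.

−1595/1811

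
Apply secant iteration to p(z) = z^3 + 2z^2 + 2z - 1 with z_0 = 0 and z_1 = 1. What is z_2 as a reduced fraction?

p(0) = -1, p(1) = 4. z_2 = 1 - 4·(1 - 0)/(4 - (-1)) = 1/5.

1/5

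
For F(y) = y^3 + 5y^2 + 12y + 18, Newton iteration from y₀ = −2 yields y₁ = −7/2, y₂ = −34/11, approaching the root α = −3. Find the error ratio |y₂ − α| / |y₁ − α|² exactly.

4/11

y₁ − α = −7/2 − (−3) = −7/2 + 3 = −1/2, so |y₁ − α| = 1/2.
y₂ − α = −34/11 − (−3) = −34/11 + 3 = −1/11, so |y₂ − α| = 1/11.
|y₁ − α|² = 1/4.
Ratio = (1/11) / (1/4) = 4/11.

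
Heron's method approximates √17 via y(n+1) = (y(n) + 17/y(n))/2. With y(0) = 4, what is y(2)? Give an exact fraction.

2177/528

y(1) = (4 + 17/4)/2 = 33/8.
y(2) = (33/8 + 17/(33/8))/2 = 2177/528.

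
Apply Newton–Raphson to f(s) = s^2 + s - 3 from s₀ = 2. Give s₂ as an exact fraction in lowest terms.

f'(s) = 2s + 1.
f(2) = 3, f'(2) = 5, so s₁ = 2 - 3/5 = 7/5.
f(7/5) = 9/25, f'(7/5) = 19/5, so s₂ = (7/5) - (9/25)/(19/5) = 124/95.

124/95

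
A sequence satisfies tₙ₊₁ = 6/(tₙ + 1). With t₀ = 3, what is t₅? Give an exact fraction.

t₁ = 6/(3 + 1) = 3/2.
t₂ = 6/(3/2 + 1) = 12/5.
t₃ = 6/(12/5 + 1) = 30/17.
t₄ = 6/(30/17 + 1) = 102/47.
t₅ = 6/(102/47 + 1) = 282/149.

282/149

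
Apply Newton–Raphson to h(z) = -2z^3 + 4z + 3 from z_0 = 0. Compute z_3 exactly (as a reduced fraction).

-8511/5615

h'(z) = -6z^2 + 4.
h(0) = 3, h'(0) = 4, so z_1 = 0 - 3/4 = -3/4.
h(-3/4) = 27/32, h'(-3/4) = 5/8, so z_2 = (-3/4) - (27/32)/(5/8) = -21/10.
h(-21/10) = 6561/500, h'(-21/10) = -1123/50, so z_3 = (-21/10) - (6561/500)/(-1123/50) = -8511/5615.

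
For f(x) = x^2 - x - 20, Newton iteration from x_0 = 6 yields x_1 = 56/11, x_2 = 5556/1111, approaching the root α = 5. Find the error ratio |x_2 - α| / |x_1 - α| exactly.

x_1 - α = 56/11 - 5 = 1/11, so |x_1 - α| = 1/11.
x_2 - α = 5556/1111 - 5 = 1/1111, so |x_2 - α| = 1/1111.
Ratio = (1/1111) / (1/11) = 1/101.

1/101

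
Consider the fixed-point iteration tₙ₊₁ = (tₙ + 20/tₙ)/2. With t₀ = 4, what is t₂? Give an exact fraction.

161/36

t₁ = (4 + 20/4)/2 = 9/2.
t₂ = (9/2 + 20/(9/2))/2 = 161/36.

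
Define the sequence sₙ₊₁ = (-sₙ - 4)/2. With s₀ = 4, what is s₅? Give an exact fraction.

s₁ = (-4 - 4)/2 = -4.
s₂ = (-(-4) - 4)/2 = 0.
s₃ = (-0 - 4)/2 = -2.
s₄ = (-(-2) - 4)/2 = -1.
s₅ = (-(-1) - 4)/2 = -3/2.

-3/2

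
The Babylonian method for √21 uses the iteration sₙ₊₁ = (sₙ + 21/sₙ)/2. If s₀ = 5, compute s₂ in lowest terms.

s₁ = (5 + 21/5)/2 = 23/5.
s₂ = (23/5 + 21/(23/5))/2 = 527/115.

527/115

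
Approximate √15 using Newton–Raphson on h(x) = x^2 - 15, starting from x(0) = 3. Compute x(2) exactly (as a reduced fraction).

31/8

h'(x) = 2x.
h(3) = -6, h'(3) = 6, so x(1) = 3 - (-6)/6 = 4.
h(4) = 1, h'(4) = 8, so x(2) = 4 - 1/8 = 31/8.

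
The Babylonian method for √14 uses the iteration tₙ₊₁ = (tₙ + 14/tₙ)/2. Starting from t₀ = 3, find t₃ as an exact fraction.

t₁ = (3 + 14/3)/2 = 23/6.
t₂ = (23/6 + 14/(23/6))/2 = 1033/276.
t₃ = (1033/276 + 14/(1033/276))/2 = 2133553/570216.

2133553/570216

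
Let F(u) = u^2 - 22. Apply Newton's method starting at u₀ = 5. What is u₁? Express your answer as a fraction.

F'(u) = 2u.
F(5) = 3, F'(5) = 10, so u₁ = 5 - 3/10 = 47/10.

47/10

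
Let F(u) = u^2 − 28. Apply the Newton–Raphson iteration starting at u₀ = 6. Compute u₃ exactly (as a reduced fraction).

F'(u) = 2u.
F(6) = 8, F'(6) = 12, so u₁ = 6 − 8/12 = 16/3.
F(16/3) = 4/9, F'(16/3) = 32/3, so u₂ = (16/3) − (4/9)/(32/3) = 127/24.
F(127/24) = 1/576, F'(127/24) = 127/12, so u₃ = (127/24) − (1/576)/(127/12) = 32257/6096.

32257/6096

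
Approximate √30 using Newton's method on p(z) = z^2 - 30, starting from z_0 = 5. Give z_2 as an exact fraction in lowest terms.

p'(z) = 2z.
p(5) = -5, p'(5) = 10, so z_1 = 5 - (-5)/10 = 11/2.
p(11/2) = 1/4, p'(11/2) = 11, so z_2 = (11/2) - (1/4)/11 = 241/44.

241/44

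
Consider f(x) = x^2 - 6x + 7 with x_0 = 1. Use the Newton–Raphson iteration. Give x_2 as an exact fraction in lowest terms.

f'(x) = 2x - 6.
f(1) = 2, f'(1) = -4, so x_1 = 1 - 2/(-4) = 3/2.
f(3/2) = 1/4, f'(3/2) = -3, so x_2 = (3/2) - (1/4)/(-3) = 19/12.

19/12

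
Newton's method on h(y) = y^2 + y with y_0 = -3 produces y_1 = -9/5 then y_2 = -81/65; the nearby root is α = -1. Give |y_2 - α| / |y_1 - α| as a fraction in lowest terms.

4/13

y_1 - α = -9/5 - (-1) = -9/5 + 1 = -4/5, so |y_1 - α| = 4/5.
y_2 - α = -81/65 - (-1) = -81/65 + 1 = -16/65, so |y_2 - α| = 16/65.
Ratio = (16/65) / (4/5) = 4/13.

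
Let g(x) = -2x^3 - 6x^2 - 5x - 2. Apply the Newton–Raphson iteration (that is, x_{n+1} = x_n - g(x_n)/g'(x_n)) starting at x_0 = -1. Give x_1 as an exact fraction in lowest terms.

0

g'(x) = -6x^2 - 12x - 5.
g(-1) = -1, g'(-1) = 1, so x_1 = (-1) - (-1)/1 = 0.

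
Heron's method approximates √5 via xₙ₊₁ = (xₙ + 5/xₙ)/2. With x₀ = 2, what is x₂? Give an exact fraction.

161/72

x₁ = (2 + 5/2)/2 = 9/4.
x₂ = (9/4 + 5/(9/4))/2 = 161/72.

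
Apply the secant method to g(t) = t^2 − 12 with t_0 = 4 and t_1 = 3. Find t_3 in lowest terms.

g(4) = 4, g(3) = −3. t_2 = 3 − (−3)·(3 − 4)/((−3) − 4) = 24/7.
g(3) = −3, g(24/7) = −12/49. t_3 = (24/7) − (−12/49)·((24/7) − 3)/((−12/49) − (−3)) = 52/15.

52/15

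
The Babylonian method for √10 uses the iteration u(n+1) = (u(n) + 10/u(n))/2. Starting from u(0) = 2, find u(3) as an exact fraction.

u(1) = (2 + 10/2)/2 = 7/2.
u(2) = (7/2 + 10/(7/2))/2 = 89/28.
u(3) = (89/28 + 10/(89/28))/2 = 15761/4984.

15761/4984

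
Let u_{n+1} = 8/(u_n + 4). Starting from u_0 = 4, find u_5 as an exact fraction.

19/13

u_1 = 8/(4 + 4) = 1.
u_2 = 8/(1 + 4) = 8/5.
u_3 = 8/(8/5 + 4) = 10/7.
u_4 = 8/(10/7 + 4) = 28/19.
u_5 = 8/(28/19 + 4) = 19/13.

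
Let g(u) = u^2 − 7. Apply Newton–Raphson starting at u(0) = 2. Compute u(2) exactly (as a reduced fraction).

g'(u) = 2u.
g(2) = −3, g'(2) = 4, so u(1) = 2 − (−3)/4 = 11/4.
g(11/4) = 9/16, g'(11/4) = 11/2, so u(2) = (11/4) − (9/16)/(11/2) = 233/88.

233/88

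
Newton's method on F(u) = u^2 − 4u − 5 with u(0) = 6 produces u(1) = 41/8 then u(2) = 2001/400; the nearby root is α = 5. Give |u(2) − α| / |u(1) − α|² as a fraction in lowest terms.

4/25

u(1) − α = 41/8 − 5 = 1/8, so |u(1) − α| = 1/8.
u(2) − α = 2001/400 − 5 = 1/400, so |u(2) − α| = 1/400.
|u(1) − α|² = 1/64.
Ratio = (1/400) / (1/64) = 4/25.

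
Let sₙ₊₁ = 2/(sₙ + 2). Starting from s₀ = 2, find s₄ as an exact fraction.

14/19

s₁ = 2/(2 + 2) = 1/2.
s₂ = 2/(1/2 + 2) = 4/5.
s₃ = 2/(4/5 + 2) = 5/7.
s₄ = 2/(5/7 + 2) = 14/19.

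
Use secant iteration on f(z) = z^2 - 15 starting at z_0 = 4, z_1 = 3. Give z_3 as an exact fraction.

f(4) = 1, f(3) = -6. z_2 = 3 - (-6)·(3 - 4)/((-6) - 1) = 27/7.
f(3) = -6, f(27/7) = -6/49. z_3 = (27/7) - (-6/49)·((27/7) - 3)/((-6/49) - (-6)) = 31/8.

31/8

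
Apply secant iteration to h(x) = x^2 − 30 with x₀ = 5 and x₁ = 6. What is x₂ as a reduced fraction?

60/11

h(5) = −5, h(6) = 6. x₂ = 6 − 6·(6 − 5)/(6 − (−5)) = 60/11.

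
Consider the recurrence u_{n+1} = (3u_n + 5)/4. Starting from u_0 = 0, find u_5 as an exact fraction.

u_1 = (3·0 + 5)/4 = 5/4.
u_2 = (3·(5/4) + 5)/4 = 35/16.
u_3 = (3·(35/16) + 5)/4 = 185/64.
u_4 = (3·(185/64) + 5)/4 = 875/256.
u_5 = (3·(875/256) + 5)/4 = 3905/1024.

3905/1024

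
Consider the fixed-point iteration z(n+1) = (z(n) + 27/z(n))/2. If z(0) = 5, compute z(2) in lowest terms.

1351/260

z(1) = (5 + 27/5)/2 = 26/5.
z(2) = (26/5 + 27/(26/5))/2 = 1351/260.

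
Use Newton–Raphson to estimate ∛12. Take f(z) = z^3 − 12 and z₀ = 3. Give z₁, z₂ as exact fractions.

z₁ = 22/9, z₂ = 7511/3267

f'(z) = 3z^2.
f(3) = 15, f'(3) = 27, so z₁ = 3 − 15/27 = 22/9.
f(22/9) = 1900/729, f'(22/9) = 484/27, so z₂ = (22/9) − (1900/729)/(484/27) = 7511/3267.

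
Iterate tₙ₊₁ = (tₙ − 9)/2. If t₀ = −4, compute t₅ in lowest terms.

−283/32

t₁ = ((−4) − 9)/2 = −13/2.
t₂ = ((−13/2) − 9)/2 = −31/4.
t₃ = ((−31/4) − 9)/2 = −67/8.
t₄ = ((−67/8) − 9)/2 = −139/16.
t₅ = ((−139/16) − 9)/2 = −283/32.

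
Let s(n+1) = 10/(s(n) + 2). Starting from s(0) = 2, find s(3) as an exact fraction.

45/19

s(1) = 10/(2 + 2) = 5/2.
s(2) = 10/(5/2 + 2) = 20/9.
s(3) = 10/(20/9 + 2) = 45/19.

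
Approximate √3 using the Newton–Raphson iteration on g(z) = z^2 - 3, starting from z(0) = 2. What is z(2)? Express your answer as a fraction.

g'(z) = 2z.
g(2) = 1, g'(2) = 4, so z(1) = 2 - 1/4 = 7/4.
g(7/4) = 1/16, g'(7/4) = 7/2, so z(2) = (7/4) - (1/16)/(7/2) = 97/56.

97/56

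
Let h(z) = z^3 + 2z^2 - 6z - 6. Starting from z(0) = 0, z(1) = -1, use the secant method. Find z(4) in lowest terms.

h(0) = -6, h(-1) = 1. z(2) = (-1) - 1·((-1) - 0)/(1 - (-6)) = -6/7.
h(-1) = 1, h(-6/7) = -6/343. z(3) = (-6/7) - (-6/343)·((-6/7) - (-1))/((-6/343) - 1) = -300/349.
h(-6/7) = -6/343, h(-300/349) = 10506/42508549. z(4) = (-300/349) - (10506/42508549)·((-300/349) - (-6/7))/((10506/42508549) - (-6/343)) = -6175849/7184857.

-6175849/7184857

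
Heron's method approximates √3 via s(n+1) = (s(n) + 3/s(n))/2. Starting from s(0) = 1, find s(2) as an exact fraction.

7/4

s(1) = (1 + 3/1)/2 = 2.
s(2) = (2 + 3/2)/2 = 7/4.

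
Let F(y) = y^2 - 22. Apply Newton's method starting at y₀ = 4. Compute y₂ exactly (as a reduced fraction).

713/152

F'(y) = 2y.
F(4) = -6, F'(4) = 8, so y₁ = 4 - (-6)/8 = 19/4.
F(19/4) = 9/16, F'(19/4) = 19/2, so y₂ = (19/4) - (9/16)/(19/2) = 713/152.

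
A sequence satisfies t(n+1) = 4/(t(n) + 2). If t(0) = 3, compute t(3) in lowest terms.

t(1) = 4/(3 + 2) = 4/5.
t(2) = 4/(4/5 + 2) = 10/7.
t(3) = 4/(10/7 + 2) = 7/6.

7/6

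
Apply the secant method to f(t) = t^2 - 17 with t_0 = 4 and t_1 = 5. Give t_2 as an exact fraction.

f(4) = -1, f(5) = 8. t_2 = 5 - 8·(5 - 4)/(8 - (-1)) = 37/9.

37/9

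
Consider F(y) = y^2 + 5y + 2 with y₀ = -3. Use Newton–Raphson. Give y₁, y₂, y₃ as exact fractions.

F'(y) = 2y + 5.
F(-3) = -4, F'(-3) = -1, so y₁ = (-3) - (-4)/(-1) = -7.
F(-7) = 16, F'(-7) = -9, so y₂ = (-7) - 16/(-9) = -47/9.
F(-47/9) = 256/81, F'(-47/9) = -49/9, so y₃ = (-47/9) - (256/81)/(-49/9) = -2047/441.

y₁ = -7, y₂ = -47/9, y₃ = -2047/441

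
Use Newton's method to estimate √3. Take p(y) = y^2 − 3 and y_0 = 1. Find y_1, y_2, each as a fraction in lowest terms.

y_1 = 2, y_2 = 7/4

p'(y) = 2y.
p(1) = −2, p'(1) = 2, so y_1 = 1 − (−2)/2 = 2.
p(2) = 1, p'(2) = 4, so y_2 = 2 − 1/4 = 7/4.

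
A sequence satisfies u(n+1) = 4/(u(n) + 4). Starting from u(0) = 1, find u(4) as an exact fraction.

u(1) = 4/(1 + 4) = 4/5.
u(2) = 4/(4/5 + 4) = 5/6.
u(3) = 4/(5/6 + 4) = 24/29.
u(4) = 4/(24/29 + 4) = 29/35.

29/35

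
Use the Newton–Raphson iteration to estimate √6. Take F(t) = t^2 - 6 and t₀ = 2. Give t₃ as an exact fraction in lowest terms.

F'(t) = 2t.
F(2) = -2, F'(2) = 4, so t₁ = 2 - (-2)/4 = 5/2.
F(5/2) = 1/4, F'(5/2) = 5, so t₂ = (5/2) - (1/4)/5 = 49/20.
F(49/20) = 1/400, F'(49/20) = 49/10, so t₃ = (49/20) - (1/400)/(49/10) = 4801/1960.

4801/1960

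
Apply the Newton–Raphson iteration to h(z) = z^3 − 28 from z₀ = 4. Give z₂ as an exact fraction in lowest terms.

1031/338

h'(z) = 3z^2.
h(4) = 36, h'(4) = 48, so z₁ = 4 − 36/48 = 13/4.
h(13/4) = 405/64, h'(13/4) = 507/16, so z₂ = (13/4) − (405/64)/(507/16) = 1031/338.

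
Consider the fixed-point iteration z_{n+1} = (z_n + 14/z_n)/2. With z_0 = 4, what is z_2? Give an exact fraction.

449/120

z_1 = (4 + 14/4)/2 = 15/4.
z_2 = (15/4 + 14/(15/4))/2 = 449/120.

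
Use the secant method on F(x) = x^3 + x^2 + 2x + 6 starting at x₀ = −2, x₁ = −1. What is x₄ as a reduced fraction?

−227431/128323

F(−2) = −2, F(−1) = 4. x₂ = (−1) − 4·((−1) − (−2))/(4 − (−2)) = −5/3.
F(−1) = 4, F(−5/3) = 22/27. x₃ = (−5/3) − (22/27)·((−5/3) − (−1))/((22/27) − 4) = −79/43.
F(−5/3) = 22/27, F(−79/43) = −39776/79507. x₄ = (−79/43) − (−39776/79507)·((−79/43) − (−5/3))/((−39776/79507) − (22/27)) = −227431/128323.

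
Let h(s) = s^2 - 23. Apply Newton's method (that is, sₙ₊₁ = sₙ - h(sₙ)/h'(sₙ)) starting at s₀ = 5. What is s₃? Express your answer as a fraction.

h'(s) = 2s.
h(5) = 2, h'(5) = 10, so s₁ = 5 - 2/10 = 24/5.
h(24/5) = 1/25, h'(24/5) = 48/5, so s₂ = (24/5) - (1/25)/(48/5) = 1151/240.
h(1151/240) = 1/57600, h'(1151/240) = 1151/120, so s₃ = (1151/240) - (1/57600)/(1151/120) = 2649601/552480.

2649601/552480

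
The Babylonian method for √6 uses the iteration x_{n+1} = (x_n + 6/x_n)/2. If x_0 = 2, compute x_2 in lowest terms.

x_1 = (2 + 6/2)/2 = 5/2.
x_2 = (5/2 + 6/(5/2))/2 = 49/20.

49/20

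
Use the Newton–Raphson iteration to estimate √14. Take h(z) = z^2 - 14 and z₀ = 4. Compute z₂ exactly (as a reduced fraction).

449/120

h'(z) = 2z.
h(4) = 2, h'(4) = 8, so z₁ = 4 - 2/8 = 15/4.
h(15/4) = 1/16, h'(15/4) = 15/2, so z₂ = (15/4) - (1/16)/(15/2) = 449/120.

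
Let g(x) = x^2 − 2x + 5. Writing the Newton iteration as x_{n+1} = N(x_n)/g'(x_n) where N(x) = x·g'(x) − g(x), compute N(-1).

−4

g'(x) = 2x − 2.
N(x) = x·g'(x) − g(x) = x·(2x − 2) − (x^2 − 2x + 5) = x^2 − 5.
N(-1) = −4.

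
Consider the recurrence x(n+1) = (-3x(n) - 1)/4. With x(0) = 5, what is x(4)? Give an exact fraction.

x(1) = (-3·5 - 1)/4 = -4.
x(2) = (-3·(-4) - 1)/4 = 11/4.
x(3) = (-3·(11/4) - 1)/4 = -37/16.
x(4) = (-3·(-37/16) - 1)/4 = 95/64.

95/64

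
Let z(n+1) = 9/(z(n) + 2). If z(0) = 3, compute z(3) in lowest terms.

z(1) = 9/(3 + 2) = 9/5.
z(2) = 9/(9/5 + 2) = 45/19.
z(3) = 9/(45/19 + 2) = 171/83.

171/83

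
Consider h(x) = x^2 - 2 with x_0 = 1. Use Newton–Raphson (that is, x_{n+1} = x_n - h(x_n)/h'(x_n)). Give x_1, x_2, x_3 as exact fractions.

h'(x) = 2x.
h(1) = -1, h'(1) = 2, so x_1 = 1 - (-1)/2 = 3/2.
h(3/2) = 1/4, h'(3/2) = 3, so x_2 = (3/2) - (1/4)/3 = 17/12.
h(17/12) = 1/144, h'(17/12) = 17/6, so x_3 = (17/12) - (1/144)/(17/6) = 577/408.

x_1 = 3/2, x_2 = 17/12, x_3 = 577/408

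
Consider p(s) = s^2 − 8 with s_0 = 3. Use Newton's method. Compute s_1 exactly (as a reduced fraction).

p'(s) = 2s.
p(3) = 1, p'(3) = 6, so s_1 = 3 − 1/6 = 17/6.

17/6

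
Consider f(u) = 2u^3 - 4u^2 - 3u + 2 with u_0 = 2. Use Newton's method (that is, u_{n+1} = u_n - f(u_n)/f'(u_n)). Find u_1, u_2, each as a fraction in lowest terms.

f'(u) = 6u^2 - 8u - 3.
f(2) = -4, f'(2) = 5, so u_1 = 2 - (-4)/5 = 14/5.
f(14/5) = 768/125, f'(14/5) = 541/25, so u_2 = (14/5) - (768/125)/(541/25) = 6806/2705.

u_1 = 14/5, u_2 = 6806/2705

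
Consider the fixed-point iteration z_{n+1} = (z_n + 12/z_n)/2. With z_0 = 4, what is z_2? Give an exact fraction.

97/28

z_1 = (4 + 12/4)/2 = 7/2.
z_2 = (7/2 + 12/(7/2))/2 = 97/28.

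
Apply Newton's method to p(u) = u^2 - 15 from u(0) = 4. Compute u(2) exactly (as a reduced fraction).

p'(u) = 2u.
p(4) = 1, p'(4) = 8, so u(1) = 4 - 1/8 = 31/8.
p(31/8) = 1/64, p'(31/8) = 31/4, so u(2) = (31/8) - (1/64)/(31/4) = 1921/496.

1921/496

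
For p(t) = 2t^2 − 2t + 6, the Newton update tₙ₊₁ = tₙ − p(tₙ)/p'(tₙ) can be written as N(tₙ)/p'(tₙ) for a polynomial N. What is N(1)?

p'(t) = 4t − 2.
N(t) = t·p'(t) − p(t) = t·(4t − 2) − (2t^2 − 2t + 6) = 2t^2 − 6.
N(1) = −4.

−4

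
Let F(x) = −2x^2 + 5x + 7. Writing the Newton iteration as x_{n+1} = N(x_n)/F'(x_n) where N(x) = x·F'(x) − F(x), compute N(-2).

−15

F'(x) = −4x + 5.
N(x) = x·F'(x) − F(x) = x·(−4x + 5) − (−2x^2 + 5x + 7) = −2x^2 − 7.
N(-2) = −15.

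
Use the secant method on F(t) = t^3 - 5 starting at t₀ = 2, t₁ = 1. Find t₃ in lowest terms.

F(2) = 3, F(1) = -4. t₂ = 1 - (-4)·(1 - 2)/((-4) - 3) = 11/7.
F(1) = -4, F(11/7) = -384/343. t₃ = (11/7) - (-384/343)·((11/7) - 1)/((-384/343) - (-4)) = 443/247.

443/247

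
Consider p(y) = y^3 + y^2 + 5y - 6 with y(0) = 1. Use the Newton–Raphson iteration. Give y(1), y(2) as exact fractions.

y(1) = 9/10, y(2) = 318/355

p'(y) = 3y^2 + 2y + 5.
p(1) = 1, p'(1) = 10, so y(1) = 1 - 1/10 = 9/10.
p(9/10) = 39/1000, p'(9/10) = 923/100, so y(2) = (9/10) - (39/1000)/(923/100) = 318/355.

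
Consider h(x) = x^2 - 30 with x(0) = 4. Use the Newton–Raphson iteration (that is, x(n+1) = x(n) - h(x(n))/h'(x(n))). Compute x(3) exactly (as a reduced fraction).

2033761/371312

h'(x) = 2x.
h(4) = -14, h'(4) = 8, so x(1) = 4 - (-14)/8 = 23/4.
h(23/4) = 49/16, h'(23/4) = 23/2, so x(2) = (23/4) - (49/16)/(23/2) = 1009/184.
h(1009/184) = 2401/33856, h'(1009/184) = 1009/92, so x(3) = (1009/184) - (2401/33856)/(1009/92) = 2033761/371312.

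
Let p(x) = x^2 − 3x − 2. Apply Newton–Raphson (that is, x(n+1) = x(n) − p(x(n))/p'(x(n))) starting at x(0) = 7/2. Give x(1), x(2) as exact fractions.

p'(x) = 2x − 3.
p(7/2) = −1/4, p'(7/2) = 4, so x(1) = (7/2) − (−1/4)/4 = 57/16.
p(57/16) = 1/256, p'(57/16) = 33/8, so x(2) = (57/16) − (1/256)/(33/8) = 3761/1056.

x(1) = 57/16, x(2) = 3761/1056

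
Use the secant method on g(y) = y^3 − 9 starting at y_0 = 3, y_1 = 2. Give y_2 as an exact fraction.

39/19

g(3) = 18, g(2) = −1. y_2 = 2 − (−1)·(2 − 3)/((−1) − 18) = 39/19.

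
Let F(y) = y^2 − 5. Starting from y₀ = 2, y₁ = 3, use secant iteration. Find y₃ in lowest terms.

F(2) = −1, F(3) = 4. y₂ = 3 − 4·(3 − 2)/(4 − (−1)) = 11/5.
F(3) = 4, F(11/5) = −4/25. y₃ = (11/5) − (−4/25)·((11/5) − 3)/((−4/25) − 4) = 29/13.

29/13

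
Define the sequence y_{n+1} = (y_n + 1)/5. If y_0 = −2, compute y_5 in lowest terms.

y_1 = ((−2) + 1)/5 = −1/5.
y_2 = ((−1/5) + 1)/5 = 4/25.
y_3 = ((4/25) + 1)/5 = 29/125.
y_4 = ((29/125) + 1)/5 = 154/625.
y_5 = ((154/625) + 1)/5 = 779/3125.

779/3125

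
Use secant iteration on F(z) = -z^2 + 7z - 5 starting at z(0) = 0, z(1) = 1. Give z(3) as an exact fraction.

F(0) = -5, F(1) = 1. z(2) = 1 - 1·(1 - 0)/(1 - (-5)) = 5/6.
F(1) = 1, F(5/6) = 5/36. z(3) = (5/6) - (5/36)·((5/6) - 1)/((5/36) - 1) = 25/31.

25/31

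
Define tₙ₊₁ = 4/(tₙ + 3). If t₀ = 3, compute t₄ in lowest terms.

t₁ = 4/(3 + 3) = 2/3.
t₂ = 4/(2/3 + 3) = 12/11.
t₃ = 4/(12/11 + 3) = 44/45.
t₄ = 4/(44/45 + 3) = 180/179.

180/179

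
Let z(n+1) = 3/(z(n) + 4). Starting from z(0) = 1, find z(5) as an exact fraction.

1491/2309

z(1) = 3/(1 + 4) = 3/5.
z(2) = 3/(3/5 + 4) = 15/23.
z(3) = 3/(15/23 + 4) = 69/107.
z(4) = 3/(69/107 + 4) = 321/497.
z(5) = 3/(321/497 + 4) = 1491/2309.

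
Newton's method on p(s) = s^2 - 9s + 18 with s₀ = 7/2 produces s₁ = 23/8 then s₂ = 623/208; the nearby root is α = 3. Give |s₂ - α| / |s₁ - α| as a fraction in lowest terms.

s₁ - α = 23/8 - 3 = -1/8, so |s₁ - α| = 1/8.
s₂ - α = 623/208 - 3 = -1/208, so |s₂ - α| = 1/208.
Ratio = (1/208) / (1/8) = 1/26.

1/26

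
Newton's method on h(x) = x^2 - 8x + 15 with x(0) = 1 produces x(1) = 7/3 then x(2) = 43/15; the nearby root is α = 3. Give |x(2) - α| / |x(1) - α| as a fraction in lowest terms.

x(1) - α = 7/3 - 3 = -2/3, so |x(1) - α| = 2/3.
x(2) - α = 43/15 - 3 = -2/15, so |x(2) - α| = 2/15.
Ratio = (2/15) / (2/3) = 1/5.

1/5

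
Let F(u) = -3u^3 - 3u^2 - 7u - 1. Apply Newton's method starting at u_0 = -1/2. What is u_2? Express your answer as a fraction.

F'(u) = -9u^2 - 6u - 7.
F(-1/2) = 17/8, F'(-1/2) = -25/4, so u_1 = (-1/2) - (17/8)/(-25/4) = -4/25.
F(-4/25) = 867/15625, F'(-4/25) = -3919/625, so u_2 = (-4/25) - (867/15625)/(-3919/625) = -14809/97975.

-14809/97975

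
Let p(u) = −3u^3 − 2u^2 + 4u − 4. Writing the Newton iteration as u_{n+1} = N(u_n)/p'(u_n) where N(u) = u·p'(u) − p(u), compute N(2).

p'(u) = −9u^2 − 4u + 4.
N(u) = u·p'(u) − p(u) = u·(−9u^2 − 4u + 4) − (−3u^3 − 2u^2 + 4u − 4) = −6u^3 − 2u^2 + 4.
N(2) = −52.

−52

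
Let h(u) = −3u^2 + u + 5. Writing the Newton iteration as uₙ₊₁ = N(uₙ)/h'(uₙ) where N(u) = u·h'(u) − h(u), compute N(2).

h'(u) = −6u + 1.
N(u) = u·h'(u) − h(u) = u·(−6u + 1) − (−3u^2 + u + 5) = −3u^2 − 5.
N(2) = −17.

−17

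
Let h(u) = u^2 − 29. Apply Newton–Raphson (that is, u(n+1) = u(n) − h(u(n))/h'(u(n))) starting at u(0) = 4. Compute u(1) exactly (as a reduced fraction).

h'(u) = 2u.
h(4) = −13, h'(4) = 8, so u(1) = 4 − (−13)/8 = 45/8.

45/8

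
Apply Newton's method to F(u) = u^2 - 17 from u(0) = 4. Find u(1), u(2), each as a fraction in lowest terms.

F'(u) = 2u.
F(4) = -1, F'(4) = 8, so u(1) = 4 - (-1)/8 = 33/8.
F(33/8) = 1/64, F'(33/8) = 33/4, so u(2) = (33/8) - (1/64)/(33/4) = 2177/528.

u(1) = 33/8, u(2) = 2177/528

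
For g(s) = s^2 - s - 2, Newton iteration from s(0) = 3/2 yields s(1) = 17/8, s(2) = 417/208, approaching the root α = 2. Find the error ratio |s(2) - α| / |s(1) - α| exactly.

s(1) - α = 17/8 - 2 = 1/8, so |s(1) - α| = 1/8.
s(2) - α = 417/208 - 2 = 1/208, so |s(2) - α| = 1/208.
Ratio = (1/208) / (1/8) = 1/26.

1/26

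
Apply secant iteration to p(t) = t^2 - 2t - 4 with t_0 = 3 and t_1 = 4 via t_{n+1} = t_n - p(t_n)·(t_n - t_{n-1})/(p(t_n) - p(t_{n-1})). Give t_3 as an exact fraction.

p(3) = -1, p(4) = 4. t_2 = 4 - 4·(4 - 3)/(4 - (-1)) = 16/5.
p(4) = 4, p(16/5) = -4/25. t_3 = (16/5) - (-4/25)·((16/5) - 4)/((-4/25) - 4) = 42/13.

42/13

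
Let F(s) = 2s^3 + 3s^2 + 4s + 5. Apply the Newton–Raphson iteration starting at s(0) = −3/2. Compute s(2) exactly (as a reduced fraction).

F'(s) = 6s^2 + 6s + 4.
F(−3/2) = −1, F'(−3/2) = 17/2, so s(1) = (−3/2) − (−1)/(17/2) = −47/34.
F(−47/34) = −392/4913, F'(−47/34) = 4145/578, so s(2) = (−47/34) − (−392/4913)/(4145/578) = −193247/140930.

−193247/140930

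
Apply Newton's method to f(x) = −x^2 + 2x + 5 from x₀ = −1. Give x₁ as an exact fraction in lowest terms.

−3/2

f'(x) = −2x + 2.
f(−1) = 2, f'(−1) = 4, so x₁ = (−1) − 2/4 = −3/2.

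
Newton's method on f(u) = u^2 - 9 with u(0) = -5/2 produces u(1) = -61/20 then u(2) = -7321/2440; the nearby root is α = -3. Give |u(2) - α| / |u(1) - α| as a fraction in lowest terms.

1/122

u(1) - α = -61/20 - (-3) = -61/20 + 3 = -1/20, so |u(1) - α| = 1/20.
u(2) - α = -7321/2440 - (-3) = -7321/2440 + 3 = -1/2440, so |u(2) - α| = 1/2440.
Ratio = (1/2440) / (1/20) = 1/122.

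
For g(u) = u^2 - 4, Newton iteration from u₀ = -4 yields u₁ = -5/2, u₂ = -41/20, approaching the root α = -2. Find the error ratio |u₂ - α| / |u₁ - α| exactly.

u₁ - α = -5/2 - (-2) = -5/2 + 2 = -1/2, so |u₁ - α| = 1/2.
u₂ - α = -41/20 - (-2) = -41/20 + 2 = -1/20, so |u₂ - α| = 1/20.
Ratio = (1/20) / (1/2) = 1/10.

1/10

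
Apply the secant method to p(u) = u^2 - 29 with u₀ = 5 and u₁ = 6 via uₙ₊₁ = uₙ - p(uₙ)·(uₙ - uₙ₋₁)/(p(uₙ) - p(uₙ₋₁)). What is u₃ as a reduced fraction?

p(5) = -4, p(6) = 7. u₂ = 6 - 7·(6 - 5)/(7 - (-4)) = 59/11.
p(6) = 7, p(59/11) = -28/121. u₃ = (59/11) - (-28/121)·((59/11) - 6)/((-28/121) - 7) = 673/125.

673/125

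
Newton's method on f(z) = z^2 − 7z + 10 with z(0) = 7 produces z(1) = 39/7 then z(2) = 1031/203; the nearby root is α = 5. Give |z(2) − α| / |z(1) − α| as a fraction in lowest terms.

4/29

z(1) − α = 39/7 − 5 = 4/7, so |z(1) − α| = 4/7.
z(2) − α = 1031/203 − 5 = 16/203, so |z(2) − α| = 16/203.
Ratio = (16/203) / (4/7) = 4/29.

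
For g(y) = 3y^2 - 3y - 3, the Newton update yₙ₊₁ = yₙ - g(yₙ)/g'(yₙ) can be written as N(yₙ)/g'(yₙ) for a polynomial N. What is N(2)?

g'(y) = 6y - 3.
N(y) = y·g'(y) - g(y) = y·(6y - 3) - (3y^2 - 3y - 3) = 3y^2 + 3.
N(2) = 15.

15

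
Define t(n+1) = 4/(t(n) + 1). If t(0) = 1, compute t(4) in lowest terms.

t(1) = 4/(1 + 1) = 2.
t(2) = 4/(2 + 1) = 4/3.
t(3) = 4/(4/3 + 1) = 12/7.
t(4) = 4/(12/7 + 1) = 28/19.

28/19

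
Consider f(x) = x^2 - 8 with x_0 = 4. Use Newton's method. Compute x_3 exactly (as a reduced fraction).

f'(x) = 2x.
f(4) = 8, f'(4) = 8, so x_1 = 4 - 8/8 = 3.
f(3) = 1, f'(3) = 6, so x_2 = 3 - 1/6 = 17/6.
f(17/6) = 1/36, f'(17/6) = 17/3, so x_3 = (17/6) - (1/36)/(17/3) = 577/204.

577/204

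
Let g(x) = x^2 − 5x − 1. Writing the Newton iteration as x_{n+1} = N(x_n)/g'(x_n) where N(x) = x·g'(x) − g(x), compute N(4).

17

g'(x) = 2x − 5.
N(x) = x·g'(x) − g(x) = x·(2x − 5) − (x^2 − 5x − 1) = x^2 + 1.
N(4) = 17.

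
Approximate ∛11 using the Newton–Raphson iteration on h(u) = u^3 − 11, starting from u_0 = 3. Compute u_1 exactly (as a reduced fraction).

h'(u) = 3u^2.
h(3) = 16, h'(3) = 27, so u_1 = 3 − 16/27 = 65/27.

65/27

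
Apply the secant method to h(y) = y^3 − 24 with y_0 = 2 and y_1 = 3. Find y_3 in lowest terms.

8882/3081

h(2) = −16, h(3) = 3. y_2 = 3 − 3·(3 − 2)/(3 − (−16)) = 54/19.
h(3) = 3, h(54/19) = −7152/6859. y_3 = (54/19) − (−7152/6859)·((54/19) − 3)/((−7152/6859) − 3) = 8882/3081.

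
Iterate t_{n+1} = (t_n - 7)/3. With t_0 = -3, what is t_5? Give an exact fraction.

-850/243

t_1 = ((-3) - 7)/3 = -10/3.
t_2 = ((-10/3) - 7)/3 = -31/9.
t_3 = ((-31/9) - 7)/3 = -94/27.
t_4 = ((-94/27) - 7)/3 = -283/81.
t_5 = ((-283/81) - 7)/3 = -850/243.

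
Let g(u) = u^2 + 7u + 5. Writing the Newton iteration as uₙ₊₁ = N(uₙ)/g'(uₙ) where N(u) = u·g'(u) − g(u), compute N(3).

g'(u) = 2u + 7.
N(u) = u·g'(u) − g(u) = u·(2u + 7) − (u^2 + 7u + 5) = u^2 − 5.
N(3) = 4.

4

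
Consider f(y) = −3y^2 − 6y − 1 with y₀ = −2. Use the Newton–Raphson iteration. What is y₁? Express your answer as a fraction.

f'(y) = −6y − 6.
f(−2) = −1, f'(−2) = 6, so y₁ = (−2) − (−1)/6 = −11/6.

−11/6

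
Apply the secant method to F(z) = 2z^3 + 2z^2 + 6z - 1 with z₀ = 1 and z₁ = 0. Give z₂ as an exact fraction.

1/10

F(1) = 9, F(0) = -1. z₂ = 0 - (-1)·(0 - 1)/((-1) - 9) = 1/10.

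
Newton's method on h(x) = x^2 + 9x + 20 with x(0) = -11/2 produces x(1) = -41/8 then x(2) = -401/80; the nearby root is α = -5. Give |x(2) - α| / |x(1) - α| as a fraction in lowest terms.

x(1) - α = -41/8 - (-5) = -41/8 + 5 = -1/8, so |x(1) - α| = 1/8.
x(2) - α = -401/80 - (-5) = -401/80 + 5 = -1/80, so |x(2) - α| = 1/80.
Ratio = (1/80) / (1/8) = 1/10.

1/10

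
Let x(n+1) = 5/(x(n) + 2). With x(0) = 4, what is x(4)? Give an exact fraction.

x(1) = 5/(4 + 2) = 5/6.
x(2) = 5/(5/6 + 2) = 30/17.
x(3) = 5/(30/17 + 2) = 85/64.
x(4) = 5/(85/64 + 2) = 320/213.

320/213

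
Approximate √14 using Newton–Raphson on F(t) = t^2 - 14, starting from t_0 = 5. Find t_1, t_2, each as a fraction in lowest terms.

F'(t) = 2t.
F(5) = 11, F'(5) = 10, so t_1 = 5 - 11/10 = 39/10.
F(39/10) = 121/100, F'(39/10) = 39/5, so t_2 = (39/10) - (121/100)/(39/5) = 2921/780.

t_1 = 39/10, t_2 = 2921/780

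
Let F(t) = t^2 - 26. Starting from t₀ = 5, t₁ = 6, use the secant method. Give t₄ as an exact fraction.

F(5) = -1, F(6) = 10. t₂ = 6 - 10·(6 - 5)/(10 - (-1)) = 56/11.
F(6) = 10, F(56/11) = -10/121. t₃ = (56/11) - (-10/121)·((56/11) - 6)/((-10/121) - 10) = 311/61.
F(56/11) = -10/121, F(311/61) = -25/3721. t₄ = (311/61) - (-25/3721)·((311/61) - (56/11))/((-25/3721) - (-10/121)) = 34862/6837.

34862/6837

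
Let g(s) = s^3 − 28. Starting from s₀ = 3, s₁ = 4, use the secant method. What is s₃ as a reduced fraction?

12901/4252

g(3) = −1, g(4) = 36. s₂ = 4 − 36·(4 − 3)/(36 − (−1)) = 112/37.
g(4) = 36, g(112/37) = −13356/50653. s₃ = (112/37) − (−13356/50653)·((112/37) − 4)/((−13356/50653) − 36) = 12901/4252.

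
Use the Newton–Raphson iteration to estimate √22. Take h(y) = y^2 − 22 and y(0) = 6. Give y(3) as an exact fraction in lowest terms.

5330977/1136568

h'(y) = 2y.
h(6) = 14, h'(6) = 12, so y(1) = 6 − 14/12 = 29/6.
h(29/6) = 49/36, h'(29/6) = 29/3, so y(2) = (29/6) − (49/36)/(29/3) = 1633/348.
h(1633/348) = 2401/121104, h'(1633/348) = 1633/174, so y(3) = (1633/348) − (2401/121104)/(1633/174) = 5330977/1136568.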